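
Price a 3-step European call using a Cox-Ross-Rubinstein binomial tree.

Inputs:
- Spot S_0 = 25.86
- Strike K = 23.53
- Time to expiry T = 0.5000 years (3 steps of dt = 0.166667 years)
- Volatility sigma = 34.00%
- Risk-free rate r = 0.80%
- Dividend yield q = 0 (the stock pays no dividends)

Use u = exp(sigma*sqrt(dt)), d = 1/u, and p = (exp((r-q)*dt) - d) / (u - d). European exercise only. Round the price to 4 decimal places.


Answer: Price = V(0,0) = 3.7865

Derivation:
dt = T/N = 0.166667
u = exp(sigma*sqrt(dt)) = 1.148899; d = 1/u = 0.870398
p = (exp((r-q)*dt) - d) / (u - d) = 0.470145
Discount per step: exp(-r*dt) = 0.998668
Stock lattice S(k, i) with i counting down-moves:
  k=0: S(0,0) = 25.8600
  k=1: S(1,0) = 29.7105; S(1,1) = 22.5085
  k=2: S(2,0) = 34.1344; S(2,1) = 25.8600; S(2,2) = 19.5914
  k=3: S(3,0) = 39.2170; S(3,1) = 29.7105; S(3,2) = 22.5085; S(3,3) = 17.0523
Terminal payoffs V(N, i) = max(S_T - K, 0):
  V(3,0) = 15.687012; V(3,1) = 6.180538; V(3,2) = 0.000000; V(3,3) = 0.000000
Backward induction: V(k, i) = exp(-r*dt) * [p * V(k+1, i) + (1-p) * V(k+1, i+1)].
  V(2,0) = exp(-r*dt) * [p*15.687012 + (1-p)*6.180538] = 10.635771
  V(2,1) = exp(-r*dt) * [p*6.180538 + (1-p)*0.000000] = 2.901879
  V(2,2) = exp(-r*dt) * [p*0.000000 + (1-p)*0.000000] = 0.000000
  V(1,0) = exp(-r*dt) * [p*10.635771 + (1-p)*2.901879] = 6.529220
  V(1,1) = exp(-r*dt) * [p*2.901879 + (1-p)*0.000000] = 1.362487
  V(0,0) = exp(-r*dt) * [p*6.529220 + (1-p)*1.362487] = 3.786549


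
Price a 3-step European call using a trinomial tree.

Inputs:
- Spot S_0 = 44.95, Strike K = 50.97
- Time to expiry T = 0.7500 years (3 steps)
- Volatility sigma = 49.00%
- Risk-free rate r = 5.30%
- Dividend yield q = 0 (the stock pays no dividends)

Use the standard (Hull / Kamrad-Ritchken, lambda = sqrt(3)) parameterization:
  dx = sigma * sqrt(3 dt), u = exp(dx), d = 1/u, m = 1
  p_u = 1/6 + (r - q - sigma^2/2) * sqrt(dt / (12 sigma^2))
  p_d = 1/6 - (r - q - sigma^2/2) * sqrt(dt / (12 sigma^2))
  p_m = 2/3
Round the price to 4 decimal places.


Answer: Price = V(0,0) = 6.1223

Derivation:
dt = T/N = 0.250000; dx = sigma*sqrt(3*dt) = 0.424352
u = exp(dx) = 1.528600; d = 1/u = 0.654193
p_u = 0.146916, p_m = 0.666667, p_d = 0.186417
Discount per step: exp(-r*dt) = 0.986837
Stock lattice S(k, j) with j the centered position index:
  k=0: S(0,+0) = 44.9500
  k=1: S(1,-1) = 29.4060; S(1,+0) = 44.9500; S(1,+1) = 68.7106
  k=2: S(2,-2) = 19.2372; S(2,-1) = 29.4060; S(2,+0) = 44.9500; S(2,+1) = 68.7106; S(2,+2) = 105.0310
  k=3: S(3,-3) = 12.5848; S(3,-2) = 19.2372; S(3,-1) = 29.4060; S(3,+0) = 44.9500; S(3,+1) = 68.7106; S(3,+2) = 105.0310; S(3,+3) = 160.5504
Terminal payoffs V(N, j) = max(S_T - K, 0):
  V(3,-3) = 0.000000; V(3,-2) = 0.000000; V(3,-1) = 0.000000; V(3,+0) = 0.000000; V(3,+1) = 17.740581; V(3,+2) = 54.061012; V(3,+3) = 109.580431
Backward induction: V(k, j) = exp(-r*dt) * [p_u * V(k+1, j+1) + p_m * V(k+1, j) + p_d * V(k+1, j-1)]
  V(2,-2) = exp(-r*dt) * [p_u*0.000000 + p_m*0.000000 + p_d*0.000000] = 0.000000
  V(2,-1) = exp(-r*dt) * [p_u*0.000000 + p_m*0.000000 + p_d*0.000000] = 0.000000
  V(2,+0) = exp(-r*dt) * [p_u*17.740581 + p_m*0.000000 + p_d*0.000000] = 2.572068
  V(2,+1) = exp(-r*dt) * [p_u*54.061012 + p_m*17.740581 + p_d*0.000000] = 19.509263
  V(2,+2) = exp(-r*dt) * [p_u*109.580431 + p_m*54.061012 + p_d*17.740581] = 54.717117
  V(1,-1) = exp(-r*dt) * [p_u*2.572068 + p_m*0.000000 + p_d*0.000000] = 0.372904
  V(1,+0) = exp(-r*dt) * [p_u*19.509263 + p_m*2.572068 + p_d*0.000000] = 4.520638
  V(1,+1) = exp(-r*dt) * [p_u*54.717117 + p_m*19.509263 + p_d*2.572068] = 21.241155
  V(0,+0) = exp(-r*dt) * [p_u*21.241155 + p_m*4.520638 + p_d*0.372904] = 6.122279


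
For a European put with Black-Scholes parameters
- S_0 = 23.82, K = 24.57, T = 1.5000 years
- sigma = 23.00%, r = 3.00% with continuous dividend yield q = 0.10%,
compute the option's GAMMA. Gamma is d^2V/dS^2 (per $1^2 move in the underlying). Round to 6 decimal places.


d1 = 0.1852182641; d2 = -0.0964730563
phi(d1) = 0.3921576170; exp(-qT) = 0.9985011244; exp(-rT) = 0.9559974818
Gamma = exp(-qT) * phi(d1) / (S * sigma * sqrt(T)) = 0.9985011244 * 0.3921576170 / (23.8200 * 0.2300 * 1.2247448714) = 0.058357

Answer: Gamma = 0.058357


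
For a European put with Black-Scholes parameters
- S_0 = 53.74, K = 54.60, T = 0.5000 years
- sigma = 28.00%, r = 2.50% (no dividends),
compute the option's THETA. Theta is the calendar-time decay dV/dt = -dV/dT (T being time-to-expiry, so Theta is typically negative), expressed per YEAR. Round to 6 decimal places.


d1 = 0.0819421624; d2 = -0.1160477363
phi(d1) = 0.3976051736; exp(-qT) = 1.0000000000; exp(-rT) = 0.9875778005
Theta = -S*exp(-qT)*phi(d1)*sigma/(2*sqrt(T)) + r*K*exp(-rT)*N(-d2) - q*S*exp(-qT)*N(-d1)
N(-d1) = 0.4673463532; N(-d2) = 0.5461926454; sqrt(T) = 0.7071067812
Term 1 = -53.7400 * 1.0000000000 * 0.3976051736 * 0.2800 / (2 * 0.7071067812) = -4.2305099649
Term 2 = 0.0250 * 54.6000 * 0.9875778005 * 0.5461926454 = 0.7362915534
Term 3 = 0 (no dividend yield, q = 0)
Theta = -4.2305099649 + (0.7362915534) + (0.0000000000) = -3.494218

Answer: Theta = -3.494218


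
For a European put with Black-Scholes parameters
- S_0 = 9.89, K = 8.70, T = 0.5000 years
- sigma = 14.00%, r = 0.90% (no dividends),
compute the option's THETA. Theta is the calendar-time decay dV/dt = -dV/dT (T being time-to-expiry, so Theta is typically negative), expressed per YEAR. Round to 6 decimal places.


d1 = 1.3899812148; d2 = 1.2909862654
phi(d1) = 0.1518347650; exp(-qT) = 1.0000000000; exp(-rT) = 0.9955101098
Theta = -S*exp(-qT)*phi(d1)*sigma/(2*sqrt(T)) + r*K*exp(-rT)*N(-d2) - q*S*exp(-qT)*N(-d1)
N(-d1) = 0.0822672909; N(-d2) = 0.0983542201; sqrt(T) = 0.7071067812
Term 1 = -9.8900 * 1.0000000000 * 0.1518347650 * 0.1400 / (2 * 0.7071067812) = -0.1486553525
Term 2 = 0.0090 * 8.7000 * 0.9955101098 * 0.0983542201 = 0.0076665582
Term 3 = 0 (no dividend yield, q = 0)
Theta = -0.1486553525 + (0.0076665582) + (0.0000000000) = -0.140989

Answer: Theta = -0.140989


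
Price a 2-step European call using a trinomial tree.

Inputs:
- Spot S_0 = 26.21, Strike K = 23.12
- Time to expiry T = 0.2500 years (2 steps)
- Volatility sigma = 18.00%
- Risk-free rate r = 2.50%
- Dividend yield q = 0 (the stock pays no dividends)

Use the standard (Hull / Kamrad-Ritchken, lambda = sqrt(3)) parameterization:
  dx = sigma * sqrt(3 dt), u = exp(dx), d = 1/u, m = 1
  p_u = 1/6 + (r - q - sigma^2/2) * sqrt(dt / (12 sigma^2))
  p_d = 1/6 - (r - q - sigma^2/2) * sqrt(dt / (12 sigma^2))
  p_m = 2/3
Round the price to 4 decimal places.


Answer: Price = V(0,0) = 3.2885

Derivation:
dt = T/N = 0.125000; dx = sigma*sqrt(3*dt) = 0.110227
u = exp(dx) = 1.116532; d = 1/u = 0.895631
p_u = 0.171656, p_m = 0.666667, p_d = 0.161677
Discount per step: exp(-r*dt) = 0.996880
Stock lattice S(k, j) with j the centered position index:
  k=0: S(0,+0) = 26.2100
  k=1: S(1,-1) = 23.4745; S(1,+0) = 26.2100; S(1,+1) = 29.2643
  k=2: S(2,-2) = 21.0245; S(2,-1) = 23.4745; S(2,+0) = 26.2100; S(2,+1) = 29.2643; S(2,+2) = 32.6745
Terminal payoffs V(N, j) = max(S_T - K, 0):
  V(2,-2) = 0.000000; V(2,-1) = 0.354482; V(2,+0) = 3.090000; V(2,+1) = 6.144292; V(2,+2) = 9.554504
Backward induction: V(k, j) = exp(-r*dt) * [p_u * V(k+1, j+1) + p_m * V(k+1, j) + p_d * V(k+1, j-1)]
  V(1,-1) = exp(-r*dt) * [p_u*3.090000 + p_m*0.354482 + p_d*0.000000] = 0.764348
  V(1,+0) = exp(-r*dt) * [p_u*6.144292 + p_m*3.090000 + p_d*0.354482] = 3.162121
  V(1,+1) = exp(-r*dt) * [p_u*9.554504 + p_m*6.144292 + p_d*3.090000] = 6.216411
  V(0,+0) = exp(-r*dt) * [p_u*6.216411 + p_m*3.162121 + p_d*0.764348] = 3.288452


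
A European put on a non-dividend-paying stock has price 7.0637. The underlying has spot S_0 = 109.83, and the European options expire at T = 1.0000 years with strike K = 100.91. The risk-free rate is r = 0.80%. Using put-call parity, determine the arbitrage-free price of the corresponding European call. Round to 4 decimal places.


Answer: Call price = 16.7878

Derivation:
Put-call parity: C - P = S_0 * exp(-qT) - K * exp(-rT).
S_0 * exp(-qT) = 109.8300 * 1.00000000 = 109.83000000
K * exp(-rT) = 100.9100 * 0.99203191 = 100.10594053
C = P + S*exp(-qT) - K*exp(-rT)
C = 7.0637 + 109.83000000 - 100.10594053 = 16.7878


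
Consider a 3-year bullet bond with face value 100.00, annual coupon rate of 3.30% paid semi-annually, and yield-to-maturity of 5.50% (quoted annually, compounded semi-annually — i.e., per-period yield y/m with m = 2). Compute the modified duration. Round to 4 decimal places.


Coupon per period c = face * coupon_rate / m = 1.650000
Periods per year m = 2; per-period yield y/m = 0.027500
Number of cashflows N = 6
Cashflows (t years, CF_t, discount factor 1/(1+y/m)^(m*t), PV):
  t = 0.5000: CF_t = 1.650000, DF = 0.973236, PV = 1.605839
  t = 1.0000: CF_t = 1.650000, DF = 0.947188, PV = 1.562861
  t = 1.5000: CF_t = 1.650000, DF = 0.921838, PV = 1.521032
  t = 2.0000: CF_t = 1.650000, DF = 0.897166, PV = 1.480323
  t = 2.5000: CF_t = 1.650000, DF = 0.873154, PV = 1.440704
  t = 3.0000: CF_t = 101.650000, DF = 0.849785, PV = 86.380636
Price P = sum_t PV_t = 93.991397
First compute Macaulay numerator sum_t t * PV_t:
  t * PV_t at t = 0.5000: 0.802920
  t * PV_t at t = 1.0000: 1.562861
  t * PV_t at t = 1.5000: 2.281549
  t * PV_t at t = 2.0000: 2.960647
  t * PV_t at t = 2.5000: 3.601760
  t * PV_t at t = 3.0000: 259.141909
Macaulay duration D = 270.351646 / 93.991397 = 2.876345
Modified duration = D / (1 + y/m) = 2.876345 / (1 + 0.027500) = 2.799362

Answer: Modified duration = 2.7994


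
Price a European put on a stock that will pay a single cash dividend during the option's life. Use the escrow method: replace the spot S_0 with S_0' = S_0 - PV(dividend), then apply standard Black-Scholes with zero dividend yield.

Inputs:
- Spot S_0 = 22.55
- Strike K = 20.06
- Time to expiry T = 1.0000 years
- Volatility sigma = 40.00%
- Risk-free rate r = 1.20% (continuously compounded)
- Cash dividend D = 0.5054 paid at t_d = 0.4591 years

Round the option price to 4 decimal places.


PV(D) = D * exp(-r * t_d) = 0.5054 * 0.99450595 = 0.50262331
S_0' = S_0 - PV(D) = 22.5500 - 0.50262331 = 22.04737669
d1 = (ln(S_0'/K) + (r + sigma^2/2)*T) / (sigma*sqrt(T)) = 0.46616460
d2 = d1 - sigma*sqrt(T) = 0.06616460
exp(-rT) = 0.98807171
N(-d1) = 0.32054884; N(-d2) = 0.47362339
P = K * exp(-rT) * N(-d2) - S_0' * N(-d1) = 20.0600 * 0.98807171 * 0.47362339 - 22.04737669 * 0.32054884 = 2.3203

Answer: Price = 2.3203


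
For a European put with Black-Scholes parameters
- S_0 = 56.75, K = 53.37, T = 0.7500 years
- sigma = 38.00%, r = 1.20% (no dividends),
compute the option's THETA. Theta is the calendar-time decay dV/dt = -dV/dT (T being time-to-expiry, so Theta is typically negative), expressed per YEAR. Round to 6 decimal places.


Answer: Theta = -4.318874

Derivation:
d1 = 0.3784891585; d2 = 0.0493995051
phi(d1) = 0.3713666035; exp(-qT) = 1.0000000000; exp(-rT) = 0.9910403788
Theta = -S*exp(-qT)*phi(d1)*sigma/(2*sqrt(T)) + r*K*exp(-rT)*N(-d2) - q*S*exp(-qT)*N(-d1)
N(-d1) = 0.3525336230; N(-d2) = 0.4803004613; sqrt(T) = 0.8660254038
Term 1 = -56.7500 * 1.0000000000 * 0.3713666035 * 0.3800 / (2 * 0.8660254038) = -4.6237216422
Term 2 = 0.0120 * 53.3700 * 0.9910403788 * 0.4803004613 = 0.3048476155
Term 3 = 0 (no dividend yield, q = 0)
Theta = -4.6237216422 + (0.3048476155) + (0.0000000000) = -4.318874


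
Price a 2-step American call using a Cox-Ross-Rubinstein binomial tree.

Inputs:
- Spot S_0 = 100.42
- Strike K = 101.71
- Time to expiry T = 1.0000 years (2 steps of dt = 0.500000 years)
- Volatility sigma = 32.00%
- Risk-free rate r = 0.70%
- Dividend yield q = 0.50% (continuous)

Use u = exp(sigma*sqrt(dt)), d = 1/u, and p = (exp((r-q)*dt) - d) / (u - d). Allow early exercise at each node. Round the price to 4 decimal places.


dt = T/N = 0.500000
u = exp(sigma*sqrt(dt)) = 1.253919; d = 1/u = 0.797499
p = (exp((r-q)*dt) - d) / (u - d) = 0.445864
Discount per step: exp(-r*dt) = 0.996506
Stock lattice S(k, i) with i counting down-moves:
  k=0: S(0,0) = 100.4200
  k=1: S(1,0) = 125.9186; S(1,1) = 80.0849
  k=2: S(2,0) = 157.8918; S(2,1) = 100.4200; S(2,2) = 63.8677
Terminal payoffs V(N, i) = max(S_T - K, 0):
  V(2,0) = 56.181759; V(2,1) = 0.000000; V(2,2) = 0.000000
Backward induction: V(k, i) = exp(-r*dt) * [p * V(k+1, i) + (1-p) * V(k+1, i+1)]; then take max(V_cont, immediate exercise) for American.
  V(1,0) = exp(-r*dt) * [p*56.181759 + (1-p)*0.000000] = 24.961884; exercise = 24.208587; V(1,0) = max -> 24.961884
  V(1,1) = exp(-r*dt) * [p*0.000000 + (1-p)*0.000000] = 0.000000; exercise = 0.000000; V(1,1) = max -> 0.000000
  V(0,0) = exp(-r*dt) * [p*24.961884 + (1-p)*0.000000] = 11.090711; exercise = 0.000000; V(0,0) = max -> 11.090711

Answer: Price = V(0,0) = 11.0907


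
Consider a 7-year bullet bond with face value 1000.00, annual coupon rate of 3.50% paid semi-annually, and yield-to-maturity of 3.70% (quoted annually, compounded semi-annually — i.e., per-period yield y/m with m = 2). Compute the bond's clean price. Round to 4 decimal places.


Answer: Price = 987.7650

Derivation:
Coupon per period c = face * coupon_rate / m = 17.500000
Periods per year m = 2; per-period yield y/m = 0.018500
Number of cashflows N = 14
Cashflows (t years, CF_t, discount factor 1/(1+y/m)^(m*t), PV):
  t = 0.5000: CF_t = 17.500000, DF = 0.981836, PV = 17.182131
  t = 1.0000: CF_t = 17.500000, DF = 0.964002, PV = 16.870035
  t = 1.5000: CF_t = 17.500000, DF = 0.946492, PV = 16.563608
  t = 2.0000: CF_t = 17.500000, DF = 0.929300, PV = 16.262747
  t = 2.5000: CF_t = 17.500000, DF = 0.912420, PV = 15.967351
  t = 3.0000: CF_t = 17.500000, DF = 0.895847, PV = 15.677321
  t = 3.5000: CF_t = 17.500000, DF = 0.879575, PV = 15.392559
  t = 4.0000: CF_t = 17.500000, DF = 0.863598, PV = 15.112969
  t = 4.5000: CF_t = 17.500000, DF = 0.847912, PV = 14.838457
  t = 5.0000: CF_t = 17.500000, DF = 0.832510, PV = 14.568932
  t = 5.5000: CF_t = 17.500000, DF = 0.817389, PV = 14.304302
  t = 6.0000: CF_t = 17.500000, DF = 0.802542, PV = 14.044480
  t = 6.5000: CF_t = 17.500000, DF = 0.787964, PV = 13.789376
  t = 7.0000: CF_t = 1017.500000, DF = 0.773652, PV = 787.190694
Price P = sum_t PV_t = 987.764961


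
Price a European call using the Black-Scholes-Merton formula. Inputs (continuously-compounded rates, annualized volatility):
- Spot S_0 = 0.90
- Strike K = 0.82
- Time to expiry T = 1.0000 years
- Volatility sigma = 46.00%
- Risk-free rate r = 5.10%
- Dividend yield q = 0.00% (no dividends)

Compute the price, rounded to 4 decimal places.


d1 = (ln(S/K) + (r - q + 0.5*sigma^2) * T) / (sigma * sqrt(T)) = 0.54324005
d2 = d1 - sigma * sqrt(T) = 0.08324005
exp(-rT) = 0.95027867; exp(-qT) = 1.00000000
C = S_0 * exp(-qT) * N(d1) - K * exp(-rT) * N(d2)
N(d1) = 0.70651773; N(d2) = 0.53316967
C = 0.9000 * 1.00000000 * 0.70651773 - 0.8200 * 0.95027867 * 0.53316967 = 0.2204

Answer: Price = 0.2204


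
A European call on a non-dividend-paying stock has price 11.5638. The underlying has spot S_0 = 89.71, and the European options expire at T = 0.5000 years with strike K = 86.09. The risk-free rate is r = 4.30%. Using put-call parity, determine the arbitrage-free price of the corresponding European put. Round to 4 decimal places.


Put-call parity: C - P = S_0 * exp(-qT) - K * exp(-rT).
S_0 * exp(-qT) = 89.7100 * 1.00000000 = 89.71000000
K * exp(-rT) = 86.0900 * 0.97872948 = 84.25882072
P = C - S*exp(-qT) + K*exp(-rT)
P = 11.5638 - 89.71000000 + 84.25882072 = 6.1126

Answer: Put price = 6.1126


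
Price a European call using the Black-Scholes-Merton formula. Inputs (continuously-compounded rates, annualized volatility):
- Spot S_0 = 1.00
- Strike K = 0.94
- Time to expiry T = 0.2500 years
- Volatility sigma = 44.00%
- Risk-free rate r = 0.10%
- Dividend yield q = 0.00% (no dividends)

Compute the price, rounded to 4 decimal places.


Answer: Price = 0.1184

Derivation:
d1 = (ln(S/K) + (r - q + 0.5*sigma^2) * T) / (sigma * sqrt(T)) = 0.39238820
d2 = d1 - sigma * sqrt(T) = 0.17238820
exp(-rT) = 0.99975003; exp(-qT) = 1.00000000
C = S_0 * exp(-qT) * N(d1) - K * exp(-rT) * N(d2)
N(d1) = 0.65261430; N(d2) = 0.56843383
C = 1.0000 * 1.00000000 * 0.65261430 - 0.9400 * 0.99975003 * 0.56843383 = 0.1184


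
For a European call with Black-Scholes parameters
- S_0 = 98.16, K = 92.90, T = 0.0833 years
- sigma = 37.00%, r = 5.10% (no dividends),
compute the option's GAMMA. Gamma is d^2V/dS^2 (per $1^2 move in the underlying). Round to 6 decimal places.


Answer: Gamma = 0.031618

Derivation:
d1 = 0.6089174278; d2 = 0.5021289921
phi(d1) = 0.3314332821; exp(-qT) = 1.0000000000; exp(-rT) = 0.9957607113
Gamma = exp(-qT) * phi(d1) / (S * sigma * sqrt(T)) = 1.0000000000 * 0.3314332821 / (98.1600 * 0.3700 * 0.2886173938) = 0.031618


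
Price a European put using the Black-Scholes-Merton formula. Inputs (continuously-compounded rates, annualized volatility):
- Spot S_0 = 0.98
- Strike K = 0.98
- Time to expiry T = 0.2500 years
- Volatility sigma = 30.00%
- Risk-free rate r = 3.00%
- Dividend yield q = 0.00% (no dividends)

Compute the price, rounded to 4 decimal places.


d1 = (ln(S/K) + (r - q + 0.5*sigma^2) * T) / (sigma * sqrt(T)) = 0.12500000
d2 = d1 - sigma * sqrt(T) = -0.02500000
exp(-rT) = 0.99252805; exp(-qT) = 1.00000000
P = K * exp(-rT) * N(-d2) - S_0 * exp(-qT) * N(-d1)
N(-d1) = 0.45026178; N(-d2) = 0.50997252
P = 0.9800 * 0.99252805 * 0.50997252 - 0.9800 * 1.00000000 * 0.45026178 = 0.0548

Answer: Price = 0.0548


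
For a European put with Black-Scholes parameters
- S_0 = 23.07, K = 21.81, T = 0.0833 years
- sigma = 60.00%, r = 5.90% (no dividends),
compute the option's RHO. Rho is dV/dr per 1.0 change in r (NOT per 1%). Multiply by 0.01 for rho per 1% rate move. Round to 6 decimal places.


Answer: Rho = -0.714235

Derivation:
d1 = 0.4392966467; d2 = 0.2661262105
phi(d1) = 0.3622468820; exp(-qT) = 1.0000000000; exp(-rT) = 0.9950973574
N(-d2) = 0.3950710048
Rho = -K*T*exp(-rT)*N(-d2) = -21.8100 * 0.0833 * 0.9950973574 * 0.3950710048 = -0.714235


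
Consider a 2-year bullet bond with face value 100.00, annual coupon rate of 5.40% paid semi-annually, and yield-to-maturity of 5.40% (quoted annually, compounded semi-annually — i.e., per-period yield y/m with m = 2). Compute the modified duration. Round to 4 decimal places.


Coupon per period c = face * coupon_rate / m = 2.700000
Periods per year m = 2; per-period yield y/m = 0.027000
Number of cashflows N = 4
Cashflows (t years, CF_t, discount factor 1/(1+y/m)^(m*t), PV):
  t = 0.5000: CF_t = 2.700000, DF = 0.973710, PV = 2.629017
  t = 1.0000: CF_t = 2.700000, DF = 0.948111, PV = 2.559899
  t = 1.5000: CF_t = 2.700000, DF = 0.923185, PV = 2.492599
  t = 2.0000: CF_t = 102.700000, DF = 0.898914, PV = 92.318485
Price P = sum_t PV_t = 100.000000
First compute Macaulay numerator sum_t t * PV_t:
  t * PV_t at t = 0.5000: 1.314508
  t * PV_t at t = 1.0000: 2.559899
  t * PV_t at t = 1.5000: 3.738899
  t * PV_t at t = 2.0000: 184.636970
Macaulay duration D = 192.250276 / 100.000000 = 1.922503
Modified duration = D / (1 + y/m) = 1.922503 / (1 + 0.027000) = 1.871960

Answer: Modified duration = 1.8720


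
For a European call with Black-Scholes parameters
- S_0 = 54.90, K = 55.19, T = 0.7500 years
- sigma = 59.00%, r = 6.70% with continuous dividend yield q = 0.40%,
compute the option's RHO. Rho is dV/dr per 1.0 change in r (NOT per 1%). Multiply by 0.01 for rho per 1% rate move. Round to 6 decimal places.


Answer: Rho = 16.973806

Derivation:
d1 = 0.3376404479; d2 = -0.1733145404
phi(d1) = 0.3768383101; exp(-qT) = 0.9970044955; exp(-rT) = 0.9509916469
N(d2) = 0.4312020975
Rho = K*T*exp(-rT)*N(d2) = 55.1900 * 0.7500 * 0.9509916469 * 0.4312020975 = 16.973806


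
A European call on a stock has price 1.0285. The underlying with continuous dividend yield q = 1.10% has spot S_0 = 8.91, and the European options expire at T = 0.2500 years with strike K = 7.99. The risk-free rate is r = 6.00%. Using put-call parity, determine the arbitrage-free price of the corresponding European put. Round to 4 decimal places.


Answer: Put price = 0.0140

Derivation:
Put-call parity: C - P = S_0 * exp(-qT) - K * exp(-rT).
S_0 * exp(-qT) = 8.9100 * 0.99725378 = 8.88553116
K * exp(-rT) = 7.9900 * 0.98511194 = 7.87104440
P = C - S*exp(-qT) + K*exp(-rT)
P = 1.0285 - 8.88553116 + 7.87104440 = 0.0140


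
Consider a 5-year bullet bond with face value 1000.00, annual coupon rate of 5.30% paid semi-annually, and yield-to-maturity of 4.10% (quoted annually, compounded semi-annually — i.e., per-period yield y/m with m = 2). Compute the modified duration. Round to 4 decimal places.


Answer: Modified duration = 4.3843

Derivation:
Coupon per period c = face * coupon_rate / m = 26.500000
Periods per year m = 2; per-period yield y/m = 0.020500
Number of cashflows N = 10
Cashflows (t years, CF_t, discount factor 1/(1+y/m)^(m*t), PV):
  t = 0.5000: CF_t = 26.500000, DF = 0.979912, PV = 25.967663
  t = 1.0000: CF_t = 26.500000, DF = 0.960227, PV = 25.446020
  t = 1.5000: CF_t = 26.500000, DF = 0.940938, PV = 24.934855
  t = 2.0000: CF_t = 26.500000, DF = 0.922036, PV = 24.433959
  t = 2.5000: CF_t = 26.500000, DF = 0.903514, PV = 23.943125
  t = 3.0000: CF_t = 26.500000, DF = 0.885364, PV = 23.462151
  t = 3.5000: CF_t = 26.500000, DF = 0.867579, PV = 22.990838
  t = 4.0000: CF_t = 26.500000, DF = 0.850151, PV = 22.528994
  t = 4.5000: CF_t = 26.500000, DF = 0.833073, PV = 22.076427
  t = 5.0000: CF_t = 1026.500000, DF = 0.816338, PV = 837.970757
Price P = sum_t PV_t = 1053.754789
First compute Macaulay numerator sum_t t * PV_t:
  t * PV_t at t = 0.5000: 12.983831
  t * PV_t at t = 1.0000: 25.446020
  t * PV_t at t = 1.5000: 37.402282
  t * PV_t at t = 2.0000: 48.867918
  t * PV_t at t = 2.5000: 59.857812
  t * PV_t at t = 3.0000: 70.386452
  t * PV_t at t = 3.5000: 80.467935
  t * PV_t at t = 4.0000: 90.115976
  t * PV_t at t = 4.5000: 99.343923
  t * PV_t at t = 5.0000: 4189.853785
Macaulay duration D = 4714.725935 / 1053.754789 = 4.474215
Modified duration = D / (1 + y/m) = 4.474215 / (1 + 0.020500) = 4.384337


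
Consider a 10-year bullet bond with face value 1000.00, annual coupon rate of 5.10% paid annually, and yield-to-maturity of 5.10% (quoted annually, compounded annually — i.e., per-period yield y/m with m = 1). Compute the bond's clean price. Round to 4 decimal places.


Coupon per period c = face * coupon_rate / m = 51.000000
Periods per year m = 1; per-period yield y/m = 0.051000
Number of cashflows N = 10
Cashflows (t years, CF_t, discount factor 1/(1+y/m)^(m*t), PV):
  t = 1.0000: CF_t = 51.000000, DF = 0.951475, PV = 48.525214
  t = 2.0000: CF_t = 51.000000, DF = 0.905304, PV = 46.170518
  t = 3.0000: CF_t = 51.000000, DF = 0.861374, PV = 43.930083
  t = 4.0000: CF_t = 51.000000, DF = 0.819576, PV = 41.798367
  t = 5.0000: CF_t = 51.000000, DF = 0.779806, PV = 39.770092
  t = 6.0000: CF_t = 51.000000, DF = 0.741965, PV = 37.840240
  t = 7.0000: CF_t = 51.000000, DF = 0.705961, PV = 36.004034
  t = 8.0000: CF_t = 51.000000, DF = 0.671705, PV = 34.256931
  t = 9.0000: CF_t = 51.000000, DF = 0.639110, PV = 32.594606
  t = 10.0000: CF_t = 1051.000000, DF = 0.608097, PV = 639.109916
Price P = sum_t PV_t = 1000.000000

Answer: Price = 1000.0000


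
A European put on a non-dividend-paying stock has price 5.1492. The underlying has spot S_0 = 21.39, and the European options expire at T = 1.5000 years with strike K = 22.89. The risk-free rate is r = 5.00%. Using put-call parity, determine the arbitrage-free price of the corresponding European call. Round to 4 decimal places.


Put-call parity: C - P = S_0 * exp(-qT) - K * exp(-rT).
S_0 * exp(-qT) = 21.3900 * 1.00000000 = 21.39000000
K * exp(-rT) = 22.8900 * 0.92774349 = 21.23604840
C = P + S*exp(-qT) - K*exp(-rT)
C = 5.1492 + 21.39000000 - 21.23604840 = 5.3032

Answer: Call price = 5.3032


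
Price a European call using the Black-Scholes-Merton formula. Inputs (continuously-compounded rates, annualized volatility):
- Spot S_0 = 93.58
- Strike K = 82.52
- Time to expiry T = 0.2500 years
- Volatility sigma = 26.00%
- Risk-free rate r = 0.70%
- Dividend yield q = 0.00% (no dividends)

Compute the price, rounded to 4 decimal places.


d1 = (ln(S/K) + (r - q + 0.5*sigma^2) * T) / (sigma * sqrt(T)) = 1.04596921
d2 = d1 - sigma * sqrt(T) = 0.91596921
exp(-rT) = 0.99825153; exp(-qT) = 1.00000000
C = S_0 * exp(-qT) * N(d1) - K * exp(-rT) * N(d2)
N(d1) = 0.85221238; N(d2) = 0.82015848
C = 93.5800 * 1.00000000 * 0.85221238 - 82.5200 * 0.99825153 * 0.82015848 = 12.1889

Answer: Price = 12.1889


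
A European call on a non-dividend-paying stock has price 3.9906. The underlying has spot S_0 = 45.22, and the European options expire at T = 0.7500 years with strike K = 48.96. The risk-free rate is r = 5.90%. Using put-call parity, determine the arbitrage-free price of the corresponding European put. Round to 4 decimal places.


Answer: Put price = 5.6114

Derivation:
Put-call parity: C - P = S_0 * exp(-qT) - K * exp(-rT).
S_0 * exp(-qT) = 45.2200 * 1.00000000 = 45.22000000
K * exp(-rT) = 48.9600 * 0.95671475 = 46.84075411
P = C - S*exp(-qT) + K*exp(-rT)
P = 3.9906 - 45.22000000 + 46.84075411 = 5.6114


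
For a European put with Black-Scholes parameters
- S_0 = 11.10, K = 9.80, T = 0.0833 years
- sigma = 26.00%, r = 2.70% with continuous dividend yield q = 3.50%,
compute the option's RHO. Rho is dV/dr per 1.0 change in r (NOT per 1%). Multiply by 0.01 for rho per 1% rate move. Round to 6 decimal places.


d1 = 1.6885791651; d2 = 1.6135386427
phi(d1) = 0.0958866675; exp(-qT) = 0.9970887459; exp(-rT) = 0.9977534273
N(-d2) = 0.0533137674
Rho = -K*T*exp(-rT)*N(-d2) = -9.8000 * 0.0833 * 0.9977534273 * 0.0533137674 = -0.043424

Answer: Rho = -0.043424


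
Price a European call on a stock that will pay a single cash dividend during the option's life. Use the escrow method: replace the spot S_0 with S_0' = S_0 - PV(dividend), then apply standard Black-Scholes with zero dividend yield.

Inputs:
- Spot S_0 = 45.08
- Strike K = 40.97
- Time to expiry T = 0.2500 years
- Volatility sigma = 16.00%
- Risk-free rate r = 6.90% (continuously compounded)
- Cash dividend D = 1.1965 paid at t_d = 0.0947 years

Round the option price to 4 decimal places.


Answer: Price = 3.8635

Derivation:
PV(D) = D * exp(-r * t_d) = 1.1965 * 0.99348700 = 1.18870720
S_0' = S_0 - PV(D) = 45.0800 - 1.18870720 = 43.89129280
d1 = (ln(S_0'/K) + (r + sigma^2/2)*T) / (sigma*sqrt(T)) = 1.11657334
d2 = d1 - sigma*sqrt(T) = 1.03657334
exp(-rT) = 0.98289793
N(d1) = 0.86791160; N(d2) = 0.85003263
C = S_0' * N(d1) - K * exp(-rT) * N(d2) = 43.89129280 * 0.86791160 - 40.9700 * 0.98289793 * 0.85003263 = 3.8635


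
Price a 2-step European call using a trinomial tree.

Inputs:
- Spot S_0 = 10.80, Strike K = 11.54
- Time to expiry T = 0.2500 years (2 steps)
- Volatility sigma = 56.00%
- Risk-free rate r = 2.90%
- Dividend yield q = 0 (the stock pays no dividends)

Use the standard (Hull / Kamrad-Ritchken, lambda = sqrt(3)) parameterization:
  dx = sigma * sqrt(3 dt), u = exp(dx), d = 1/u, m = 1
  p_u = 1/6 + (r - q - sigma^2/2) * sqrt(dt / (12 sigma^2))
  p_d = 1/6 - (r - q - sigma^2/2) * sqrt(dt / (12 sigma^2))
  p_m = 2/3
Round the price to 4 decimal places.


dt = T/N = 0.125000; dx = sigma*sqrt(3*dt) = 0.342929
u = exp(dx) = 1.409068; d = 1/u = 0.709689
p_u = 0.143375, p_m = 0.666667, p_d = 0.189959
Discount per step: exp(-r*dt) = 0.996382
Stock lattice S(k, j) with j the centered position index:
  k=0: S(0,+0) = 10.8000
  k=1: S(1,-1) = 7.6646; S(1,+0) = 10.8000; S(1,+1) = 15.2179
  k=2: S(2,-2) = 5.4395; S(2,-1) = 7.6646; S(2,+0) = 10.8000; S(2,+1) = 15.2179; S(2,+2) = 21.4431
Terminal payoffs V(N, j) = max(S_T - K, 0):
  V(2,-2) = 0.000000; V(2,-1) = 0.000000; V(2,+0) = 0.000000; V(2,+1) = 3.677935; V(2,+2) = 9.903107
Backward induction: V(k, j) = exp(-r*dt) * [p_u * V(k+1, j+1) + p_m * V(k+1, j) + p_d * V(k+1, j-1)]
  V(1,-1) = exp(-r*dt) * [p_u*0.000000 + p_m*0.000000 + p_d*0.000000] = 0.000000
  V(1,+0) = exp(-r*dt) * [p_u*3.677935 + p_m*0.000000 + p_d*0.000000] = 0.525415
  V(1,+1) = exp(-r*dt) * [p_u*9.903107 + p_m*3.677935 + p_d*0.000000] = 3.857802
  V(0,+0) = exp(-r*dt) * [p_u*3.857802 + p_m*0.525415 + p_d*0.000000] = 0.900118

Answer: Price = V(0,0) = 0.9001


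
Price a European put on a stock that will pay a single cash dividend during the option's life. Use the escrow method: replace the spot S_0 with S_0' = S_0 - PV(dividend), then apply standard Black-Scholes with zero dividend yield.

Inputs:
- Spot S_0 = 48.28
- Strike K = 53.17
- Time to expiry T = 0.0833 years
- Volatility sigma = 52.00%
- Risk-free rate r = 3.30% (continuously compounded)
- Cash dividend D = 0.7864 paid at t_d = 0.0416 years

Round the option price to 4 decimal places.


Answer: Price = 6.5436

Derivation:
PV(D) = D * exp(-r * t_d) = 0.7864 * 0.99862814 = 0.78532117
S_0' = S_0 - PV(D) = 48.2800 - 0.78532117 = 47.49467883
d1 = (ln(S_0'/K) + (r + sigma^2/2)*T) / (sigma*sqrt(T)) = -0.65874800
d2 = d1 - sigma*sqrt(T) = -0.80882904
exp(-rT) = 0.99725487
N(-d1) = 0.74497120; N(-d2) = 0.79069326
P = K * exp(-rT) * N(-d2) - S_0' * N(-d1) = 53.1700 * 0.99725487 * 0.79069326 - 47.49467883 * 0.74497120 = 6.5436


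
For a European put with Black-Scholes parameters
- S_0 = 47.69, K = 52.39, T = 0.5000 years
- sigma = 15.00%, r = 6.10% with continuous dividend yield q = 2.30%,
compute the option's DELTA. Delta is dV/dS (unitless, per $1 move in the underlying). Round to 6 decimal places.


Answer: Delta = -0.734949

Derivation:
d1 = -0.6540172145; d2 = -0.7600832317
phi(d1) = 0.3221275185; exp(-qT) = 0.9885658722; exp(-rT) = 0.9699604321
N(-d1) = 0.7434496425
Delta = -exp(-qT) * N(-d1) = -0.9885658722 * 0.7434496425 = -0.734949


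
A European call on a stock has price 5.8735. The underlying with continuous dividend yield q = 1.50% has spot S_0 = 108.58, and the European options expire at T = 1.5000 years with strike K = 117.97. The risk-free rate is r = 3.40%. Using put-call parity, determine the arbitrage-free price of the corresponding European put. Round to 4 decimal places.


Put-call parity: C - P = S_0 * exp(-qT) - K * exp(-rT).
S_0 * exp(-qT) = 108.5800 * 0.97775124 = 106.16422933
K * exp(-rT) = 117.9700 * 0.95027867 = 112.10437476
P = C - S*exp(-qT) + K*exp(-rT)
P = 5.8735 - 106.16422933 + 112.10437476 = 11.8136

Answer: Put price = 11.8136


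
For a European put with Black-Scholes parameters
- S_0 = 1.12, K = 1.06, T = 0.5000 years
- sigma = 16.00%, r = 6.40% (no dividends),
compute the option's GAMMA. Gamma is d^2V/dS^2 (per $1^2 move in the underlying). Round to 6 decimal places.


Answer: Gamma = 2.238235

Derivation:
d1 = 0.8260755277; d2 = 0.7129384427
phi(d1) = 0.2836146235; exp(-qT) = 1.0000000000; exp(-rT) = 0.9685065821
Gamma = exp(-qT) * phi(d1) / (S * sigma * sqrt(T)) = 1.0000000000 * 0.2836146235 / (1.1200 * 0.1600 * 0.7071067812) = 2.238235


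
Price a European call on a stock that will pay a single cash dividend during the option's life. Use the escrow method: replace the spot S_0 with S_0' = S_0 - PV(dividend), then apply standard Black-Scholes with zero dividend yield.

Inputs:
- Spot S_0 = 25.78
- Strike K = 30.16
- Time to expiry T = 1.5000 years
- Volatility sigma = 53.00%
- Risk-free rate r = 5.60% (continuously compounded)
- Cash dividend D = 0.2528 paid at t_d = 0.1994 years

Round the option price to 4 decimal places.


Answer: Price = 5.7298

Derivation:
PV(D) = D * exp(-r * t_d) = 0.2528 * 0.98889571 = 0.24999284
S_0' = S_0 - PV(D) = 25.7800 - 0.24999284 = 25.53000716
d1 = (ln(S_0'/K) + (r + sigma^2/2)*T) / (sigma*sqrt(T)) = 0.19721161
d2 = d1 - sigma*sqrt(T) = -0.45190318
exp(-rT) = 0.91943126
N(d1) = 0.57816903; N(d2) = 0.32566937
C = S_0' * N(d1) - K * exp(-rT) * N(d2) = 25.53000716 * 0.57816903 - 30.1600 * 0.91943126 * 0.32566937 = 5.7298


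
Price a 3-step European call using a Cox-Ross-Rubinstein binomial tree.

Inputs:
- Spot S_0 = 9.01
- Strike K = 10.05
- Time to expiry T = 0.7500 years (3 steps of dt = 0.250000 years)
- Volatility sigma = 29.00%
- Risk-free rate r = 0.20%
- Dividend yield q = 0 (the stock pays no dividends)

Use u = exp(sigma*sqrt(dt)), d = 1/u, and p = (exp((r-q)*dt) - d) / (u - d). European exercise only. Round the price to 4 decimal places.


dt = T/N = 0.250000
u = exp(sigma*sqrt(dt)) = 1.156040; d = 1/u = 0.865022
p = (exp((r-q)*dt) - d) / (u - d) = 0.465532
Discount per step: exp(-r*dt) = 0.999500
Stock lattice S(k, i) with i counting down-moves:
  k=0: S(0,0) = 9.0100
  k=1: S(1,0) = 10.4159; S(1,1) = 7.7939
  k=2: S(2,0) = 12.0412; S(2,1) = 9.0100; S(2,2) = 6.7419
  k=3: S(3,0) = 13.9201; S(3,1) = 10.4159; S(3,2) = 7.7939; S(3,3) = 5.8319
Terminal payoffs V(N, i) = max(S_T - K, 0):
  V(3,0) = 3.870117; V(3,1) = 0.365917; V(3,2) = 0.000000; V(3,3) = 0.000000
Backward induction: V(k, i) = exp(-r*dt) * [p * V(k+1, i) + (1-p) * V(k+1, i+1)].
  V(2,0) = exp(-r*dt) * [p*3.870117 + (1-p)*0.365917] = 1.996235
  V(2,1) = exp(-r*dt) * [p*0.365917 + (1-p)*0.000000] = 0.170261
  V(2,2) = exp(-r*dt) * [p*0.000000 + (1-p)*0.000000] = 0.000000
  V(1,0) = exp(-r*dt) * [p*1.996235 + (1-p)*0.170261] = 1.019800
  V(1,1) = exp(-r*dt) * [p*0.170261 + (1-p)*0.000000] = 0.079222
  V(0,0) = exp(-r*dt) * [p*1.019800 + (1-p)*0.079222] = 0.516833

Answer: Price = V(0,0) = 0.5168


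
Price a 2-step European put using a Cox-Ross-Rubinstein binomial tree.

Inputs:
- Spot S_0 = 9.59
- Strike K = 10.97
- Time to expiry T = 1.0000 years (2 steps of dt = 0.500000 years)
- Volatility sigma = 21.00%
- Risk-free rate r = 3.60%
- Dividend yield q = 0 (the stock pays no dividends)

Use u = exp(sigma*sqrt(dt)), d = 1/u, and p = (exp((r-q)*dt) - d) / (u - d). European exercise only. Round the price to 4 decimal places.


dt = T/N = 0.500000
u = exp(sigma*sqrt(dt)) = 1.160084; d = 1/u = 0.862007
p = (exp((r-q)*dt) - d) / (u - d) = 0.523879
Discount per step: exp(-r*dt) = 0.982161
Stock lattice S(k, i) with i counting down-moves:
  k=0: S(0,0) = 9.5900
  k=1: S(1,0) = 11.1252; S(1,1) = 8.2666
  k=2: S(2,0) = 12.9062; S(2,1) = 9.5900; S(2,2) = 7.1259
Terminal payoffs V(N, i) = max(K - S_T, 0):
  V(2,0) = 0.000000; V(2,1) = 1.380000; V(2,2) = 3.844100
Backward induction: V(k, i) = exp(-r*dt) * [p * V(k+1, i) + (1-p) * V(k+1, i+1)].
  V(1,0) = exp(-r*dt) * [p*0.000000 + (1-p)*1.380000] = 0.645326
  V(1,1) = exp(-r*dt) * [p*1.380000 + (1-p)*3.844100] = 2.507664
  V(0,0) = exp(-r*dt) * [p*0.645326 + (1-p)*2.507664] = 1.504695

Answer: Price = V(0,0) = 1.5047


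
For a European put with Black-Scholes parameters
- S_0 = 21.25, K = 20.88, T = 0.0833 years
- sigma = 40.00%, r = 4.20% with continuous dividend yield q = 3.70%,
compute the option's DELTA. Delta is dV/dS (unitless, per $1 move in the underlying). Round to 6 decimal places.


Answer: Delta = -0.414198

Derivation:
d1 = 0.2134801374; d2 = 0.0980331799
phi(d1) = 0.3899544203; exp(-qT) = 0.9969226448; exp(-rT) = 0.9965075130
N(-d1) = 0.4154762400
Delta = -exp(-qT) * N(-d1) = -0.9969226448 * 0.4154762400 = -0.414198


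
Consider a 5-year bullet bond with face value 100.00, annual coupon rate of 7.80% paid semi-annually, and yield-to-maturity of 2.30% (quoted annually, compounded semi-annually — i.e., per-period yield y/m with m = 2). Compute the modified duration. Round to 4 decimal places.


Coupon per period c = face * coupon_rate / m = 3.900000
Periods per year m = 2; per-period yield y/m = 0.011500
Number of cashflows N = 10
Cashflows (t years, CF_t, discount factor 1/(1+y/m)^(m*t), PV):
  t = 0.5000: CF_t = 3.900000, DF = 0.988631, PV = 3.855660
  t = 1.0000: CF_t = 3.900000, DF = 0.977391, PV = 3.811824
  t = 1.5000: CF_t = 3.900000, DF = 0.966279, PV = 3.768486
  t = 2.0000: CF_t = 3.900000, DF = 0.955293, PV = 3.725641
  t = 2.5000: CF_t = 3.900000, DF = 0.944432, PV = 3.683284
  t = 3.0000: CF_t = 3.900000, DF = 0.933694, PV = 3.641408
  t = 3.5000: CF_t = 3.900000, DF = 0.923079, PV = 3.600007
  t = 4.0000: CF_t = 3.900000, DF = 0.912584, PV = 3.559078
  t = 4.5000: CF_t = 3.900000, DF = 0.902209, PV = 3.518614
  t = 5.0000: CF_t = 103.900000, DF = 0.891951, PV = 92.673737
Price P = sum_t PV_t = 125.837739
First compute Macaulay numerator sum_t t * PV_t:
  t * PV_t at t = 0.5000: 1.927830
  t * PV_t at t = 1.0000: 3.811824
  t * PV_t at t = 1.5000: 5.652730
  t * PV_t at t = 2.0000: 7.451283
  t * PV_t at t = 2.5000: 9.208209
  t * PV_t at t = 3.0000: 10.924223
  t * PV_t at t = 3.5000: 12.600026
  t * PV_t at t = 4.0000: 14.236312
  t * PV_t at t = 4.5000: 15.833763
  t * PV_t at t = 5.0000: 463.368686
Macaulay duration D = 545.014885 / 125.837739 = 4.331092
Modified duration = D / (1 + y/m) = 4.331092 / (1 + 0.011500) = 4.281851

Answer: Modified duration = 4.2819


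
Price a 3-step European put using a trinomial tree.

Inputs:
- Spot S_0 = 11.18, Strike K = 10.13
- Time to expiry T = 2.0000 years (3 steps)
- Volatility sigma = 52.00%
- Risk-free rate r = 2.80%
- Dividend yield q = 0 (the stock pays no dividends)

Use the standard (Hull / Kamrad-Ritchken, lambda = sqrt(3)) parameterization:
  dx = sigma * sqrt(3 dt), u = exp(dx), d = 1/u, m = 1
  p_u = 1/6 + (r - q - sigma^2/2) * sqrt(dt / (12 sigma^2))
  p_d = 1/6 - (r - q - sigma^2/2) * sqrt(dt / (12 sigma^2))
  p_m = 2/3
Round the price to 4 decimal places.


dt = T/N = 0.666667; dx = sigma*sqrt(3*dt) = 0.735391
u = exp(dx) = 2.086298; d = 1/u = 0.479318
p_u = 0.118076, p_m = 0.666667, p_d = 0.215258
Discount per step: exp(-r*dt) = 0.981506
Stock lattice S(k, j) with j the centered position index:
  k=0: S(0,+0) = 11.1800
  k=1: S(1,-1) = 5.3588; S(1,+0) = 11.1800; S(1,+1) = 23.3248
  k=2: S(2,-2) = 2.5686; S(2,-1) = 5.3588; S(2,+0) = 11.1800; S(2,+1) = 23.3248; S(2,+2) = 48.6625
  k=3: S(3,-3) = 1.2312; S(3,-2) = 2.5686; S(3,-1) = 5.3588; S(3,+0) = 11.1800; S(3,+1) = 23.3248; S(3,+2) = 48.6625; S(3,+3) = 101.5244
Terminal payoffs V(N, j) = max(K - S_T, 0):
  V(3,-3) = 8.898844; V(3,-2) = 7.561443; V(3,-1) = 4.771225; V(3,+0) = 0.000000; V(3,+1) = 0.000000; V(3,+2) = 0.000000; V(3,+3) = 0.000000
Backward induction: V(k, j) = exp(-r*dt) * [p_u * V(k+1, j+1) + p_m * V(k+1, j) + p_d * V(k+1, j-1)]
  V(2,-2) = exp(-r*dt) * [p_u*4.771225 + p_m*7.561443 + p_d*8.898844] = 7.380803
  V(2,-1) = exp(-r*dt) * [p_u*0.000000 + p_m*4.771225 + p_d*7.561443] = 4.719549
  V(2,+0) = exp(-r*dt) * [p_u*0.000000 + p_m*0.000000 + p_d*4.771225] = 1.008049
  V(2,+1) = exp(-r*dt) * [p_u*0.000000 + p_m*0.000000 + p_d*0.000000] = 0.000000
  V(2,+2) = exp(-r*dt) * [p_u*0.000000 + p_m*0.000000 + p_d*0.000000] = 0.000000
  V(1,-1) = exp(-r*dt) * [p_u*1.008049 + p_m*4.719549 + p_d*7.380803] = 4.764395
  V(1,+0) = exp(-r*dt) * [p_u*0.000000 + p_m*1.008049 + p_d*4.719549] = 1.656735
  V(1,+1) = exp(-r*dt) * [p_u*0.000000 + p_m*0.000000 + p_d*1.008049] = 0.212977
  V(0,+0) = exp(-r*dt) * [p_u*0.212977 + p_m*1.656735 + p_d*4.764395] = 2.115352

Answer: Price = V(0,0) = 2.1154


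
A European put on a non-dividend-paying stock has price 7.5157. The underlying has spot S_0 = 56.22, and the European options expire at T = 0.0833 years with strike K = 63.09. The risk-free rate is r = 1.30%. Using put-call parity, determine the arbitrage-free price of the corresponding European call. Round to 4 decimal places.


Put-call parity: C - P = S_0 * exp(-qT) - K * exp(-rT).
S_0 * exp(-qT) = 56.2200 * 1.00000000 = 56.22000000
K * exp(-rT) = 63.0900 * 0.99891769 = 63.02171682
C = P + S*exp(-qT) - K*exp(-rT)
C = 7.5157 + 56.22000000 - 63.02171682 = 0.7140

Answer: Call price = 0.7140


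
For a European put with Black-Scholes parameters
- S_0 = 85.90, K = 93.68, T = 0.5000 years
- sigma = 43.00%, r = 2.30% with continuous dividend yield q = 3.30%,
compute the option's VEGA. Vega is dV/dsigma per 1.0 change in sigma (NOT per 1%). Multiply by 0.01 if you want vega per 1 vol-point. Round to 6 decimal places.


d1 = -0.1495642345; d2 = -0.4536201504
phi(d1) = 0.3945050794; exp(-qT) = 0.9836353794; exp(-rT) = 0.9885658722
Vega = S * exp(-qT) * phi(d1) * sqrt(T) = 85.9000 * 0.9836353794 * 0.3945050794 * 0.7071067812 = 23.570289

Answer: Vega = 23.570289


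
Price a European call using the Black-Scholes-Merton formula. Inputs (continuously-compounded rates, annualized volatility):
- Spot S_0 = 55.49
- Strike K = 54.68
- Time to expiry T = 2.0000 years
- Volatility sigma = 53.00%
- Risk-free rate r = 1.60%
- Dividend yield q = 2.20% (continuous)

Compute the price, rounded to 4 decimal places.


Answer: Price = 15.5653

Derivation:
d1 = (ln(S/K) + (r - q + 0.5*sigma^2) * T) / (sigma * sqrt(T)) = 0.37837526
d2 = d1 - sigma * sqrt(T) = -0.37115793
exp(-rT) = 0.96850658; exp(-qT) = 0.95695396
C = S_0 * exp(-qT) * N(d1) - K * exp(-rT) * N(d2)
N(d1) = 0.64742408; N(d2) = 0.35525995
C = 55.4900 * 0.95695396 * 0.64742408 - 54.6800 * 0.96850658 * 0.35525995 = 15.5653
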